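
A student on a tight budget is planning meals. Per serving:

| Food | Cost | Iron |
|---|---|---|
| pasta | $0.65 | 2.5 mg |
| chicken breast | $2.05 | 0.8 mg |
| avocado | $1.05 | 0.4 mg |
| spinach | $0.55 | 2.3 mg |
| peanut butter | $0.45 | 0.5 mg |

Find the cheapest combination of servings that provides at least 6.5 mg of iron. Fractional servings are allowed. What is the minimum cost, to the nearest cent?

Cost per mg of iron: spinach $0.2391, pasta $0.2600, peanut butter $0.9000, chicken breast $2.5625, avocado $2.6250.
With no serving limits, use only spinach: 6.5 mg / 2.3 mg = 2.826 servings × $0.55 = $1.55.

$1.55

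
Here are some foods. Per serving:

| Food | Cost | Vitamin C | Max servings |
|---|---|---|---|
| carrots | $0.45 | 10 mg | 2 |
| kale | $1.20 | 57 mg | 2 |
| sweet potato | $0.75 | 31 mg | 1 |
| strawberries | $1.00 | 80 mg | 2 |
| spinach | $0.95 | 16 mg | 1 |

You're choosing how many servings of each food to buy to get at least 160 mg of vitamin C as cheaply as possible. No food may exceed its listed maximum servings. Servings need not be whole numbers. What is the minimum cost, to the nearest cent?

$2.00

Cost per mg of vitamin C: strawberries $0.0125, kale $0.0211, sweet potato $0.0242, carrots $0.0450, spinach $0.0594.
Take 2 servings of strawberries: +160.0 mg vitamin C for $2.00 (total $2.00, still need 0.0 mg).
Filling from the cheapest source first is optimal under one linear minimum: $2.00.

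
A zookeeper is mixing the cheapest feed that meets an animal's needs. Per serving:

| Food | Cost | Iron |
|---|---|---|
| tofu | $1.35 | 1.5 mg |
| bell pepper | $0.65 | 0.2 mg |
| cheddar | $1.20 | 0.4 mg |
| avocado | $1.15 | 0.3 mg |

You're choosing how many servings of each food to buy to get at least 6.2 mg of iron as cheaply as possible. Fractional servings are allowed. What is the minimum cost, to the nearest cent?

Cost per mg of iron: tofu $0.9000, cheddar $3.0000, bell pepper $3.2500, avocado $3.8333.
With no serving limits, use only tofu: 6.2 mg / 1.5 mg = 4.133 servings × $1.35 = $5.58.

$5.58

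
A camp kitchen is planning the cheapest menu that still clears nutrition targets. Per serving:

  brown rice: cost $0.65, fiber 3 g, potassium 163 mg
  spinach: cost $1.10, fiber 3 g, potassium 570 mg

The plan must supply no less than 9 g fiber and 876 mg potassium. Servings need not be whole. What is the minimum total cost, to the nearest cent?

An LP optimum is at a vertex; with two nutrient constraints at most two foods are used. Check each candidate.
brown rice only: max(9/3, 876/163) = 5.374 servings → $3.49.
spinach only: max(9/3, 876/570) = 3 servings → $3.30.
brown rice + spinach with both tight: 2.049 servings and 0.9509 servings → $2.38.
Cheapest feasible corner: $2.38.

$2.38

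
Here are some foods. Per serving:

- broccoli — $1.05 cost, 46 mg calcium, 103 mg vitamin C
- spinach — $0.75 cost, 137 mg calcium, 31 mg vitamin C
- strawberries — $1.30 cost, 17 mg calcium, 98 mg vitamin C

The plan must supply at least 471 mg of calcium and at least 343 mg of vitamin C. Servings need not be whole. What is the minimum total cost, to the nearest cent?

This is a tiny linear program; its minimum lies at a vertex of the feasible set. List the vertices and price them.
broccoli only: max(471/46, 343/103) = 10.24 servings → $10.75.
spinach only: max(471/137, 343/31) = 11.06 servings → $8.30.
strawberries only: max(471/17, 343/98) = 27.71 servings → $36.02.
broccoli + spinach with both tight: 2.553 servings and 2.581 servings → $4.62.
broccoli + strawberries with both targets exact would need a negative amount; discard.
spinach + strawberries with both tight: 3.126 servings and 2.511 servings → $5.61.
The minimum over all feasible corners is $4.62.

$4.62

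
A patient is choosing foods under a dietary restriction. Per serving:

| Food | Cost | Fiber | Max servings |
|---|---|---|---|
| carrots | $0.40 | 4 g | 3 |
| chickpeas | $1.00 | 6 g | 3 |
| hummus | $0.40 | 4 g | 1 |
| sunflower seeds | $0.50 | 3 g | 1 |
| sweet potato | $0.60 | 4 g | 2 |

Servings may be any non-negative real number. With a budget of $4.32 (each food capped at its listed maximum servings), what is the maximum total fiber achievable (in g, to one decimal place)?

33.1 g

Fiber per dollar: carrots 10, hummus 10, sweet potato 6.667, chickpeas 6, sunflower seeds 6.
Take 3 servings of carrots: spends $1.20, +12.0 g fiber (running total 12.0 g).
Take 1 serving of hummus: spends $0.40, +4.0 g fiber (running total 16.0 g).
Take 2 servings of sweet potato: spends $1.20, +8.0 g fiber (running total 24.0 g).
Take 1.52 servings of chickpeas: spends $1.52, +9.1 g fiber (running total 33.1 g).
Filling greedily by fiber-per-dollar is optimal for one linear limit, giving 33.1 g.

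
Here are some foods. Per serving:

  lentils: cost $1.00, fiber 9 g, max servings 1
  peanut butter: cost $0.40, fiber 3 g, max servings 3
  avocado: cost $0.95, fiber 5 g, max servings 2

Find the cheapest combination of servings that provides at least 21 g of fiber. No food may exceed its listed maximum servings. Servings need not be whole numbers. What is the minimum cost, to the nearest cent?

Cost per g of fiber: lentils $0.1111, peanut butter $0.1333, avocado $0.1900.
Take 1 serving of lentils: +9.0 g fiber for $1.00 (total $1.00, still need 12.0 g).
Take 3 servings of peanut butter: +9.0 g fiber for $1.20 (total $2.20, still need 3.0 g).
Take 0.6 servings of avocado: +3.0 g fiber for $0.57 (total $2.77, still need 0.0 g).
Filling from the cheapest source first is optimal under one linear minimum: $2.77.

$2.77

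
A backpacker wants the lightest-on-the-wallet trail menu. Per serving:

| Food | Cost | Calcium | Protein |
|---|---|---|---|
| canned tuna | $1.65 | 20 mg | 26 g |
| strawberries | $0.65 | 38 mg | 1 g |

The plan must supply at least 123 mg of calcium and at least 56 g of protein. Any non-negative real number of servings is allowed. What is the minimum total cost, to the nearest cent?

$4.81

Two binding constraints pin down two serving amounts, so the optimal mix uses at most two foods. The candidates are each food alone (scaled to the tighter of calcium/protein) and each pair with both constraints tight.
canned tuna only: max(123/20, 56/26) = 6.15 servings → $10.15.
strawberries only: max(123/38, 56/1) = 56 servings → $36.40.
canned tuna + strawberries with both tight: 2.071 servings and 2.147 servings → $4.81.
The minimum over all feasible corners is $4.81.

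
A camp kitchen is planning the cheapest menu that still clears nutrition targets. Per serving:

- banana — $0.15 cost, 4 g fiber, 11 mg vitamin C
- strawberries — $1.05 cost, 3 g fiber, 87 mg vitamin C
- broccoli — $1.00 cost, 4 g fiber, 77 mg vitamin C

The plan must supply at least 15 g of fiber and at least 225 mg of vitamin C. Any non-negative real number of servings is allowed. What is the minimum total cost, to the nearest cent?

$2.75

banana only: max(15/4, 225/11) = 20.45 servings → $3.07.
strawberries only: max(15/3, 225/87) = 5 servings → $5.25.
broccoli only: max(15/4, 225/77) = 3.75 servings → $3.75.
banana + strawberries with both tight: 2 servings and 2.333 servings → $2.75.
banana + broccoli with both tight: 0.9659 servings and 2.784 servings → $2.93.
strawberries + broccoli with both targets exact would need a negative amount; discard.
So the least-cost plan costs $2.75.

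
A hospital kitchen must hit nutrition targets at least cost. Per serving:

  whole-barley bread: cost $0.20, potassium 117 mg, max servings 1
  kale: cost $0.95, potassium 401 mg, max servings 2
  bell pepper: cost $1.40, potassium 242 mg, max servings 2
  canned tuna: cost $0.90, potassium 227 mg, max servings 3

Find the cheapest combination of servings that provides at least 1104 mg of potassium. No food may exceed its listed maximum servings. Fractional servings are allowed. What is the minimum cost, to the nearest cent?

$2.83

Cost per mg of potassium: whole-barley bread $0.0017, kale $0.0024, canned tuna $0.0040, bell pepper $0.0058.
Take 1 serving of whole-barley bread: +117.0 mg potassium for $0.20 (total $0.20, still need 987.0 mg).
Take 2 servings of kale: +802.0 mg potassium for $1.90 (total $2.10, still need 185.0 mg).
Take 0.815 servings of canned tuna: +185.0 mg potassium for $0.73 (total $2.83, still need 0.0 mg).
Filling from the cheapest source first is optimal under one linear minimum: $2.83.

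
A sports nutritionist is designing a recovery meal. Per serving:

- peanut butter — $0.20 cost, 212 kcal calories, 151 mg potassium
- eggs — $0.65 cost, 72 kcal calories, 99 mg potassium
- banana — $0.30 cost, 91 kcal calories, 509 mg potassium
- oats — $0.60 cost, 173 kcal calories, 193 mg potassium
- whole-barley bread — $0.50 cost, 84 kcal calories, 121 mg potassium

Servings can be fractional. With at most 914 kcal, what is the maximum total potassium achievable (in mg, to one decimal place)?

Potassium per kcal: banana 5.593, whole-barley bread 1.44, eggs 1.375, oats 1.116, peanut butter 0.7123.
With no serving limits, spend the whole calories allowance on banana: 914 kcal / 91 kcal × 509 mg = 5112.4 mg.

5112.4 mg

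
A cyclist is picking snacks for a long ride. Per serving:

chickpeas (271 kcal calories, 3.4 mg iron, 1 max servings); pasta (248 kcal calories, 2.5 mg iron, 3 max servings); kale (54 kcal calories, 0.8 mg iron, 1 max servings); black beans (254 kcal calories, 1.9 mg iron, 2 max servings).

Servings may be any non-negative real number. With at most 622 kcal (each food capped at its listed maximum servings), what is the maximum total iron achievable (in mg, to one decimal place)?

Iron per kcal: kale 0.01481, chickpeas 0.01255, pasta 0.01008, black beans 0.00748.
Take 1 serving of kale: uses 54 kcal, +0.8 mg iron (running total 0.8 mg).
Take 1 serving of chickpeas: uses 271 kcal, +3.4 mg iron (running total 4.2 mg).
Take 1.198 servings of pasta: uses 297 kcal, +3.0 mg iron (running total 7.2 mg).
Greedy by best ratio exhausts the calories allowance optimally: 7.2 mg.

7.2 mg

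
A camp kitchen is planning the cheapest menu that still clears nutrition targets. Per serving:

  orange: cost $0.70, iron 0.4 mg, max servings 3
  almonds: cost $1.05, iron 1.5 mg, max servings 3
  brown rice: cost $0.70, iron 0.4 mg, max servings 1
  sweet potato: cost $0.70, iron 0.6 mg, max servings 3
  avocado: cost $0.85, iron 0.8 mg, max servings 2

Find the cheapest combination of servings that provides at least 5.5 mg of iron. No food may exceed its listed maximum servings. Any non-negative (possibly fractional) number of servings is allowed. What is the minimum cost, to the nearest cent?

$4.21

Cost per mg of iron: almonds $0.7000, avocado $1.0625, sweet potato $1.1667, orange $1.7500, brown rice $1.7500.
Take 3 servings of almonds: +4.5 mg iron for $3.15 (total $3.15, still need 1.0 mg).
Take 1.25 servings of avocado: +1.0 mg iron for $1.06 (total $4.21, still need 0.0 mg).
Filling from the cheapest source first is optimal under one linear minimum: $4.21.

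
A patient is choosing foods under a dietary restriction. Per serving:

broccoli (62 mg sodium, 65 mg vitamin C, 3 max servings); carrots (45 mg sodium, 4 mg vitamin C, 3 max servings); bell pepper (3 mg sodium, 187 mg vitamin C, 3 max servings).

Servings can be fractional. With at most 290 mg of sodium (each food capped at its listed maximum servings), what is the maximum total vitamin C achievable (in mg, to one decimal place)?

764.4 mg

Vitamin C per mg sodium: bell pepper 62.33, broccoli 1.048, carrots 0.08889.
Take 3 servings of bell pepper: uses 9 mg sodium, +561.0 mg vitamin C (running total 561.0 mg).
Take 3 servings of broccoli: uses 186 mg sodium, +195.0 mg vitamin C (running total 756.0 mg).
Take 2.111 servings of carrots: uses 95 mg sodium, +8.4 mg vitamin C (running total 764.4 mg).
Greedy by best ratio exhausts the sodium allowance optimally: 764.4 mg.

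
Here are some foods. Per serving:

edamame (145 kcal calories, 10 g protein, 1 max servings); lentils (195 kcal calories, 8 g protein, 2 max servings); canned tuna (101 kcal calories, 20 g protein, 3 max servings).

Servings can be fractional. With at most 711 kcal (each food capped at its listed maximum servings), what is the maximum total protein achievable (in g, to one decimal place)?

80.8 g

Protein per kcal: canned tuna 0.198, edamame 0.06897, lentils 0.04103.
Take 3 servings of canned tuna: uses 303 kcal, +60.0 g protein (running total 60.0 g).
Take 1 serving of edamame: uses 145 kcal, +10.0 g protein (running total 70.0 g).
Take 1.349 servings of lentils: uses 263 kcal, +10.8 g protein (running total 80.8 g).
Greedy by best ratio exhausts the calories allowance optimally: 80.8 g.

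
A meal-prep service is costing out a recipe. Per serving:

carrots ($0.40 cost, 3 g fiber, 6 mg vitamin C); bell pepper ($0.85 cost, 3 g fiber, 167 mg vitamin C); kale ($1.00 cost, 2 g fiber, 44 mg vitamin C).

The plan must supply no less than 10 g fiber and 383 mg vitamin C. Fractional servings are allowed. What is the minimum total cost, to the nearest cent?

carrots only: max(10/3, 383/6) = 63.83 servings → $25.53.
bell pepper only: max(10/3, 383/167) = 3.333 servings → $2.83.
kale only: max(10/2, 383/44) = 8.705 servings → $8.70.
carrots + bell pepper with both tight: 1.079 servings and 2.255 servings → $2.35.
carrots + kale with both targets exact would need a negative amount; discard.
bell pepper + kale with both tight: 1.614 servings and 2.579 servings → $3.95.
Cheapest feasible corner: $2.35.

$2.35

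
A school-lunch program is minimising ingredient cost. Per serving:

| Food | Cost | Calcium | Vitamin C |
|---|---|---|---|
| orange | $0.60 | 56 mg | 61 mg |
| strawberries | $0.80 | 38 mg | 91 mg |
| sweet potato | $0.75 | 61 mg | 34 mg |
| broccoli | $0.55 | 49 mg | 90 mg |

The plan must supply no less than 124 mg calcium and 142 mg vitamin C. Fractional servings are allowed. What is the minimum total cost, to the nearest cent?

$1.33

At the optimum either one food covers both requirements or two foods hit both targets exactly; no other combination can be cheaper.
orange only: max(124/56, 142/61) = 2.328 servings → $1.40.
strawberries only: max(124/38, 142/91) = 3.263 servings → $2.61.
sweet potato only: max(124/61, 142/34) = 4.176 servings → $3.13.
broccoli only: max(124/49, 142/90) = 2.531 servings → $1.39.
orange + strawberries with both tight: 2.12 servings and 0.1397 servings → $1.38.
orange + sweet potato with both targets exact would need a negative amount; discard.
orange + broccoli with both tight: 2.049 servings and 0.1892 servings → $1.33.
strawberries + sweet potato with both tight: 1.044 servings and 1.382 servings → $1.87.
strawberries + broccoli: intersection lies outside the first quadrant.
sweet potato + broccoli with both tight: 1.099 servings and 1.163 servings → $1.46.
Cheapest feasible corner: $1.33.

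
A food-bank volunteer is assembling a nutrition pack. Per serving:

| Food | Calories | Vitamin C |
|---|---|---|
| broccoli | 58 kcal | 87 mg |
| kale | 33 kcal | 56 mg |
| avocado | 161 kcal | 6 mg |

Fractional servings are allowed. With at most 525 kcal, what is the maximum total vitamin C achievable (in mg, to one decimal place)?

Vitamin C per kcal: kale 1.697, broccoli 1.5, avocado 0.03727.
With no serving limits, spend the whole calories allowance on kale: 525 kcal / 33 kcal × 56 mg = 890.9 mg.

890.9 mg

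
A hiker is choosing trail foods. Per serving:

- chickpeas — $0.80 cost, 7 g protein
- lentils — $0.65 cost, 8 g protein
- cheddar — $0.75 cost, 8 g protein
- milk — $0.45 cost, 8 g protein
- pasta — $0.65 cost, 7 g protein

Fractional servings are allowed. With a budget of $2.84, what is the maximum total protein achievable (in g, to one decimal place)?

Protein per dollar: milk 17.78, lentils 12.31, pasta 10.77, cheddar 10.67, chickpeas 8.75.
With no serving limits, spend the whole cost allowance on milk: $2.84 / $0.45 × 8 g = 50.5 g.

50.5 g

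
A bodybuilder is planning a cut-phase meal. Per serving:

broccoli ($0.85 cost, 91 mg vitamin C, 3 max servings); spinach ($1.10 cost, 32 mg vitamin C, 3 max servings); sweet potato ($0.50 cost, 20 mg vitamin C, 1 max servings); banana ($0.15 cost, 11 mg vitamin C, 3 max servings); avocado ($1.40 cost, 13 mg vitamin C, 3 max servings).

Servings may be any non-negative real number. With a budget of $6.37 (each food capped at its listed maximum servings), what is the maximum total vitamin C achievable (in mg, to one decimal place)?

409.5 mg

Vitamin C per dollar: broccoli 107.1, banana 73.33, sweet potato 40, spinach 29.09, avocado 9.286.
Take 3 servings of broccoli: spends $2.55, +273.0 mg vitamin C (running total 273.0 mg).
Take 3 servings of banana: spends $0.45, +33.0 mg vitamin C (running total 306.0 mg).
Take 1 serving of sweet potato: spends $0.50, +20.0 mg vitamin C (running total 326.0 mg).
Take 2.609 servings of spinach: spends $2.87, +83.5 mg vitamin C (running total 409.5 mg).
Greedy by best ratio exhausts the cost allowance optimally: 409.5 mg.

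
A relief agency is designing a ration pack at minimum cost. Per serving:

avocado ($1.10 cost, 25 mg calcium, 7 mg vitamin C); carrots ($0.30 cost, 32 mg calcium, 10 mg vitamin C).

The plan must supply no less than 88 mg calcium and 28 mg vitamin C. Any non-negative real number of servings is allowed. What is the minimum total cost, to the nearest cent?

$0.84

With two linear requirements the optimum uses one or two foods; enumerate the corners.
avocado only: max(88/25, 28/7) = 4 servings → $4.40.
carrots only: max(88/32, 28/10) = 2.8 servings → $0.84.
avocado + carrots: the both-tight solution has a negative serving — not a feasible corner.
Cheapest feasible corner: $0.84.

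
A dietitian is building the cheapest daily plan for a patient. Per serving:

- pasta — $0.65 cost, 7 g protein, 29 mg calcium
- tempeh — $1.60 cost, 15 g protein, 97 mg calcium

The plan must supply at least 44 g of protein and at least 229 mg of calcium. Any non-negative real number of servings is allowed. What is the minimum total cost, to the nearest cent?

For a min-cost LP with two ≥-constraints, a basic feasible solution has at most two positive variables.
pasta only: max(44/7, 229/29) = 7.897 servings → $5.13.
tempeh only: max(44/15, 229/97) = 2.933 servings → $4.69.
pasta + tempeh with both tight: 3.414 servings and 1.34 servings → $4.36.
The minimum over all feasible corners is $4.36.

$4.36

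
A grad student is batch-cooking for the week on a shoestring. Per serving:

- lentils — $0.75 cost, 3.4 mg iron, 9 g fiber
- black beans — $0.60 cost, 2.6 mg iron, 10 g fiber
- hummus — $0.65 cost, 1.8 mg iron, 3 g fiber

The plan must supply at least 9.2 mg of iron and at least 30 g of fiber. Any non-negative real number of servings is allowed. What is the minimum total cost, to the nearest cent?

At the optimum either one food covers both requirements or two foods hit both targets exactly; no other combination can be cheaper.
lentils only: max(9.2/3.4, 30/9) = 3.333 servings → $2.50.
black beans only: max(9.2/2.6, 30/10) = 3.538 servings → $2.12.
hummus only: max(9.2/1.8, 30/3) = 10 servings → $6.50.
lentils + black beans with both tight: 1.321 servings and 1.811 servings → $2.08.
lentils + hummus: intersection lies outside the first quadrant.
black beans + hummus with both tight: 2.588 servings and 1.373 servings → $2.45.
Cheapest feasible corner: $2.08.

$2.08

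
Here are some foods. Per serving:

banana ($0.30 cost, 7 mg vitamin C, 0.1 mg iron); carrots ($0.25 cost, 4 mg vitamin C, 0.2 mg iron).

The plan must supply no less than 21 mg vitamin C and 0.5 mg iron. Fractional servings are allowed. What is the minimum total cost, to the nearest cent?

$1.01

banana only: max(21/7, 0.5/0.1) = 5 servings → $1.50.
carrots only: max(21/4, 0.5/0.2) = 5.25 servings → $1.31.
banana + carrots with both tight: 2.2 servings and 1.4 servings → $1.01.
Cheapest feasible corner: $1.01.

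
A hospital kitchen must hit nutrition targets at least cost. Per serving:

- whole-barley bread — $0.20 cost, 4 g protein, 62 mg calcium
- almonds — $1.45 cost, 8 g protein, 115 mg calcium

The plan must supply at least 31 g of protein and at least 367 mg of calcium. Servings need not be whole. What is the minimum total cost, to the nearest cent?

The cheapest plan sits at a corner of the feasible region — with two constraints it uses at most two foods.
whole-barley bread only: max(31/4, 367/62) = 7.75 servings → $1.55.
almonds only: max(31/8, 367/115) = 3.875 servings → $5.62.
whole-barley bread + almonds: intersection lies outside the first quadrant.
The minimum over all feasible corners is $1.55.

$1.55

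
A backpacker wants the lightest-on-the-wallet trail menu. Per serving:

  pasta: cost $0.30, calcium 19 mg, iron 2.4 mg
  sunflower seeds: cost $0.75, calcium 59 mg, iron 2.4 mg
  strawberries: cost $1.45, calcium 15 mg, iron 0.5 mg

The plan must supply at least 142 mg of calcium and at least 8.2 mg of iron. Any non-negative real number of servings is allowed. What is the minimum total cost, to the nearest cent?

$1.89

At the optimum either one food covers both requirements or two foods hit both targets exactly; no other combination can be cheaper.
pasta only: max(142/19, 8.2/2.4) = 7.474 servings → $2.24.
sunflower seeds only: max(142/59, 8.2/2.4) = 3.417 servings → $2.56.
strawberries only: max(142/15, 8.2/0.5) = 16.4 servings → $23.78.
pasta + sunflower seeds with both tight: 1.49 servings and 1.927 servings → $1.89.
pasta + strawberries with both tight: 1.962 servings and 6.981 servings → $10.71.
sunflower seeds + strawberries: the both-tight solution has a negative serving — not a feasible corner.
The minimum over all feasible corners is $1.89.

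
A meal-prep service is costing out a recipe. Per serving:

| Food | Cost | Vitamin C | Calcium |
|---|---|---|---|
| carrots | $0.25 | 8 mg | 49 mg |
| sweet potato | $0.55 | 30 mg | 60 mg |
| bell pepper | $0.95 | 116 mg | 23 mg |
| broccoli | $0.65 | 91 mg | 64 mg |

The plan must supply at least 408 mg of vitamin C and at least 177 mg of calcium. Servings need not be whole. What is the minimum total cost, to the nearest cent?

carrots only: max(408/8, 177/49) = 51 servings → $12.75.
sweet potato only: max(408/30, 177/60) = 13.6 servings → $7.48.
bell pepper only: max(408/116, 177/23) = 7.696 servings → $7.31.
broccoli only: max(408/91, 177/64) = 4.484 servings → $2.91.
carrots + sweet potato: the both-tight solution has a negative serving — not a feasible corner.
carrots + bell pepper with both tight: 2.027 servings and 3.377 servings → $3.72.
carrots + broccoli: the both-tight solution has a negative serving — not a feasible corner.
sweet potato + bell pepper with both tight: 1.778 servings and 3.057 servings → $3.88.
sweet potato + broccoli with both targets exact would need a negative amount; discard.
bell pepper + broccoli with both tight: 1.877 servings and 2.091 servings → $3.14.
The minimum over all feasible corners is $2.91.

$2.91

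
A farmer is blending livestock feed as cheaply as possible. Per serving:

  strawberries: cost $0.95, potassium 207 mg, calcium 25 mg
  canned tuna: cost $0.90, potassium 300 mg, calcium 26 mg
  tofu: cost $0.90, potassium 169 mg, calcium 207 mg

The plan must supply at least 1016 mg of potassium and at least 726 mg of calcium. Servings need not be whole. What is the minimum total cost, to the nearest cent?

Check every corner: each single food scaled to meet both minima, and each pair solved so both constraints bind.
strawberries only: max(1016/207, 726/25) = 29.04 servings → $27.59.
canned tuna only: max(1016/300, 726/26) = 27.92 servings → $25.13.
tofu only: max(1016/169, 726/207) = 6.012 servings → $5.41.
strawberries + canned tuna with both targets exact would need a negative amount; discard.
strawberries + tofu with both tight: 2.268 servings and 3.233 servings → $5.07.
canned tuna + tofu with both tight: 1.518 servings and 3.317 servings → $4.35.
The minimum over all feasible corners is $4.35.

$4.35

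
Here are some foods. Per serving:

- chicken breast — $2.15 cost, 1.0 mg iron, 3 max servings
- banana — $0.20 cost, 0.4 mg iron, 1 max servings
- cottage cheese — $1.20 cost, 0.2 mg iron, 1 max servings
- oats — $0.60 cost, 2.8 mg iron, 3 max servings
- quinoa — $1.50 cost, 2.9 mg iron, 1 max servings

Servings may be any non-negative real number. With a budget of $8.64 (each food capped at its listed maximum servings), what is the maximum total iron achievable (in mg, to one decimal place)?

Iron per dollar: oats 4.667, banana 2, quinoa 1.933, chicken breast 0.4651, cottage cheese 0.1667.
Take 3 servings of oats: spends $1.80, +8.4 mg iron (running total 8.4 mg).
Take 1 serving of banana: spends $0.20, +0.4 mg iron (running total 8.8 mg).
Take 1 serving of quinoa: spends $1.50, +2.9 mg iron (running total 11.7 mg).
Take 2.391 servings of chicken breast: spends $5.14, +2.4 mg iron (running total 14.1 mg).
Filling greedily by iron-per-dollar is optimal for one linear limit, giving 14.1 mg.

14.1 mg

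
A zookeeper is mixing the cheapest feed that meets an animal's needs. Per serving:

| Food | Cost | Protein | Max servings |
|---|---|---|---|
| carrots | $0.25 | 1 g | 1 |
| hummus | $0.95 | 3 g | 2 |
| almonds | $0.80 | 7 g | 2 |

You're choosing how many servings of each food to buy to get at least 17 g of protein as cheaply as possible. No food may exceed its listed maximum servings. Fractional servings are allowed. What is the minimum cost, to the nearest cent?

$2.48

Cost per g of protein: almonds $0.1143, carrots $0.2500, hummus $0.3167.
Take 2 servings of almonds: +14.0 g protein for $1.60 (total $1.60, still need 3.0 g).
Take 1 serving of carrots: +1.0 g protein for $0.25 (total $1.85, still need 2.0 g).
Take 0.6667 servings of hummus: +2.0 g protein for $0.63 (total $2.48, still need 0.0 g).
Greedy by cheapest-per-g is optimal for a single linear constraint, so the minimum cost is $2.48.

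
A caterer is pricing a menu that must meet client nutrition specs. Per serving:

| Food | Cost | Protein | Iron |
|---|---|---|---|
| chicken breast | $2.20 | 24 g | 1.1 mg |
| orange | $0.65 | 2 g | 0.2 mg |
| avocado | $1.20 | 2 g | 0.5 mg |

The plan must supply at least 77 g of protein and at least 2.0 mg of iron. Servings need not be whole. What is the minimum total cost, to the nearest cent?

$7.06

Check every corner: each single food scaled to meet both minima, and each pair solved so both constraints bind.
chicken breast only: max(77/24, 2.0/1.1) = 3.208 servings → $7.06.
orange only: max(77/2, 2.0/0.2) = 38.5 servings → $25.02.
avocado only: max(77/2, 2.0/0.5) = 38.5 servings → $46.20.
chicken breast + orange with both targets exact would need a negative amount; discard.
chicken breast + avocado: the both-tight solution has a negative serving — not a feasible corner.
orange + avocado: intersection lies outside the first quadrant.
The minimum over all feasible corners is $7.06.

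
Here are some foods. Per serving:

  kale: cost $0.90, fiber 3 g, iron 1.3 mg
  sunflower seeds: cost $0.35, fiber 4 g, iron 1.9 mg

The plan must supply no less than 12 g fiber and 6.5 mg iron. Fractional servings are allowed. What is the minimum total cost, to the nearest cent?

$1.20

Check every corner: each single food scaled to meet both minima, and each pair solved so both constraints bind.
kale only: max(12/3, 6.5/1.3) = 5 servings → $4.50.
sunflower seeds only: max(12/4, 6.5/1.9) = 3.421 servings → $1.20.
kale + sunflower seeds: intersection lies outside the first quadrant.
Cheapest feasible corner: $1.20.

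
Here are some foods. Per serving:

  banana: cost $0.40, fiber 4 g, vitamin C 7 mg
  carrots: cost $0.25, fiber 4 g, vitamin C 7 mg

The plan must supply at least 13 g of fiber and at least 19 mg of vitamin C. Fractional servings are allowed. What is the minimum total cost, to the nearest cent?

$0.81

This is a tiny linear program; its minimum lies at a vertex of the feasible set. List the vertices and price them.
banana only: max(13/4, 19/7) = 3.25 servings → $1.30.
carrots only: max(13/4, 19/7) = 3.25 servings → $0.81.
banana + carrots (both tight): parallel constraints — no distinct corner.
Cheapest feasible corner: $0.81.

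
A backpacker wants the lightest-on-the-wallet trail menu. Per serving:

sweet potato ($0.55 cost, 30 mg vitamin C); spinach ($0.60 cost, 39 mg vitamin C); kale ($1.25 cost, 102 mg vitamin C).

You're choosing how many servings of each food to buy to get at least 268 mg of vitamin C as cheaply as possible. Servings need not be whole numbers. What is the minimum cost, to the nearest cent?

Cost per mg of vitamin C: kale $0.0123, spinach $0.0154, sweet potato $0.0183.
With no serving limits, use only kale: 268 mg / 102 mg = 2.627 servings × $1.25 = $3.28.

$3.28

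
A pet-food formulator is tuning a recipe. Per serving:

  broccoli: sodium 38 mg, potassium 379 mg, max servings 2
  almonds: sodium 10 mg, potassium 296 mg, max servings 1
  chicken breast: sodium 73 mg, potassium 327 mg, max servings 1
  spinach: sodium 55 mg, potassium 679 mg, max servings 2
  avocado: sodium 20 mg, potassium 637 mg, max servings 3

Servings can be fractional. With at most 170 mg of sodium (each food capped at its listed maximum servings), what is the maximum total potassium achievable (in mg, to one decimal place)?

3441.5 mg

Potassium per mg sodium: avocado 31.85, almonds 29.6, spinach 12.35, broccoli 9.974, chicken breast 4.479.
Take 3 servings of avocado: uses 60 mg sodium, +1911.0 mg potassium (running total 1911.0 mg).
Take 1 serving of almonds: uses 10 mg sodium, +296.0 mg potassium (running total 2207.0 mg).
Take 1.818 servings of spinach: uses 100 mg sodium, +1234.5 mg potassium (running total 3441.5 mg).
Greedy by best ratio exhausts the sodium allowance optimally: 3441.5 mg.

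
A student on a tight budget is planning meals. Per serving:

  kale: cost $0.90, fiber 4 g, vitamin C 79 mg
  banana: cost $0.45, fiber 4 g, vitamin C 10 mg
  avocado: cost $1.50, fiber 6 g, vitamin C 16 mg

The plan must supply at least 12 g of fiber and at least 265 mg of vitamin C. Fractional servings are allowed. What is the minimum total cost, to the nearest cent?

kale only: max(12/4, 265/79) = 3.354 servings → $3.02.
banana only: max(12/4, 265/10) = 26.5 servings → $11.93.
avocado only: max(12/6, 265/16) = 16.56 servings → $24.84.
kale + banana: intersection lies outside the first quadrant.
kale + avocado with both targets exact would need a negative amount; discard.
banana + avocado: the both-tight solution has a negative serving — not a feasible corner.
So the least-cost plan costs $3.02.

$3.02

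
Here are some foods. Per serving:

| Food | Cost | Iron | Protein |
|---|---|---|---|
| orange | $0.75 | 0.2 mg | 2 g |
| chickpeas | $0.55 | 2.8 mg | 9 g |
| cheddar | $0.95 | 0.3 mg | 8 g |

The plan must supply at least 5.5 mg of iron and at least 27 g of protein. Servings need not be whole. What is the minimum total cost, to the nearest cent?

$1.65

Compare the cost at each extreme point of the feasible region.
orange only: max(5.5/0.2, 27/2) = 27.5 servings → $20.62.
chickpeas only: max(5.5/2.8, 27/9) = 3 servings → $1.65.
cheddar only: max(5.5/0.3, 27/8) = 18.33 servings → $17.42.
orange + chickpeas with both tight: 6.868 servings and 1.474 servings → $5.96.
orange + cheddar: the both-tight solution has a negative serving — not a feasible corner.
chickpeas + cheddar with both tight: 1.822 servings and 1.325 servings → $2.26.
The minimum over all feasible corners is $1.65.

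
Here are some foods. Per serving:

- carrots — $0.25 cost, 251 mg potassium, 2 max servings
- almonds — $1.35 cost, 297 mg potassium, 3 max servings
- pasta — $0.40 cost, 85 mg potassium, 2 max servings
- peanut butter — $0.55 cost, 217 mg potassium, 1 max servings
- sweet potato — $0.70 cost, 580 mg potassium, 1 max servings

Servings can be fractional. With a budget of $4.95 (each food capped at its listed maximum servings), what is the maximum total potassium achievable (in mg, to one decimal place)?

2003.0 mg

Potassium per dollar: carrots 1004, sweet potato 828.6, peanut butter 394.5, almonds 220, pasta 212.5.
Take 2 servings of carrots: spends $0.50, +502.0 mg potassium (running total 502.0 mg).
Take 1 serving of sweet potato: spends $0.70, +580.0 mg potassium (running total 1082.0 mg).
Take 1 serving of peanut butter: spends $0.55, +217.0 mg potassium (running total 1299.0 mg).
Take 2.37 servings of almonds: spends $3.20, +704.0 mg potassium (running total 2003.0 mg).
Greedy by best ratio exhausts the cost allowance optimally: 2003.0 mg.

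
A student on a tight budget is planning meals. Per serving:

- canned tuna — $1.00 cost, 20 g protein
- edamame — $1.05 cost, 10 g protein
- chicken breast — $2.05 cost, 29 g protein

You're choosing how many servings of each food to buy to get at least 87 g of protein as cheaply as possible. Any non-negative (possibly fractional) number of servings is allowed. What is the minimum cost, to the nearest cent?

Cost per g of protein: canned tuna $0.0500, chicken breast $0.0707, edamame $0.1050.
With no serving limits, use only canned tuna: 87 g / 20 g = 4.35 servings × $1.00 = $4.35.

$4.35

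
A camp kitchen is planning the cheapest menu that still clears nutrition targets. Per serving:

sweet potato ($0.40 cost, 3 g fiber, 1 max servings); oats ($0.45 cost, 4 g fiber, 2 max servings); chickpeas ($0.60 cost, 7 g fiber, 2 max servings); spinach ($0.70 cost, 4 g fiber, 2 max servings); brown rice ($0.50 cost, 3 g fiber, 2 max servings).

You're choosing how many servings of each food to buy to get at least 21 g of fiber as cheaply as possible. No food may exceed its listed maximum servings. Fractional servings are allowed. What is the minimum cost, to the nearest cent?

Cost per g of fiber: chickpeas $0.0857, oats $0.1125, sweet potato $0.1333, brown rice $0.1667, spinach $0.1750.
Take 2 servings of chickpeas: +14.0 g fiber for $1.20 (total $1.20, still need 7.0 g).
Take 1.75 servings of oats: +7.0 g fiber for $0.79 (total $1.99, still need 0.0 g).
Filling from the cheapest source first is optimal under one linear minimum: $1.99.

$1.99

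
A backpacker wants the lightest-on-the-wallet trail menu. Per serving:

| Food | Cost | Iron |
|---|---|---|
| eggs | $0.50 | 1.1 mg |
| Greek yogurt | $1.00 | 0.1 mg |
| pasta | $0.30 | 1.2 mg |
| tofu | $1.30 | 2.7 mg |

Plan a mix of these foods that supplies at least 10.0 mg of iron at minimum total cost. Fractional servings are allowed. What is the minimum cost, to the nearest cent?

Cost per mg of iron: pasta $0.2500, eggs $0.4545, tofu $0.4815, Greek yogurt $10.0000.
With no serving limits, use only pasta: 10.0 mg / 1.2 mg = 8.333 servings × $0.30 = $2.50.

$2.50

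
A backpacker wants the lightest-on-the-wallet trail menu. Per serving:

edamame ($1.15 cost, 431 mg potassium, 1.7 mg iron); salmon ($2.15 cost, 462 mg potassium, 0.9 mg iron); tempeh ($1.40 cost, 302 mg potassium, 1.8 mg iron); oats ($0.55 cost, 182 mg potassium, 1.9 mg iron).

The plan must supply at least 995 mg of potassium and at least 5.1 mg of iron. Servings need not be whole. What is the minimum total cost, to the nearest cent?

An LP optimum is at a vertex; with two nutrient constraints at most two foods are used. Check each candidate.
edamame only: max(995/431, 5.1/1.7) = 3 servings → $3.45.
salmon only: max(995/462, 5.1/0.9) = 5.667 servings → $12.18.
tempeh only: max(995/302, 5.1/1.8) = 3.295 servings → $4.61.
oats only: max(995/182, 5.1/1.9) = 5.467 servings → $3.01.
edamame + salmon with both targets exact would need a negative amount; discard.
edamame + tempeh with both tight: 0.9558 servings and 1.931 servings → $3.80.
edamame + oats with both tight: 1.889 servings and 0.9943 servings → $2.72.
salmon + tempeh with both tight: 0.448 servings and 2.609 servings → $4.62.
salmon + oats with both tight: 1.348 servings and 2.046 servings → $4.02.
tempeh + oats: intersection lies outside the first quadrant.
So the least-cost plan costs $2.72.

$2.72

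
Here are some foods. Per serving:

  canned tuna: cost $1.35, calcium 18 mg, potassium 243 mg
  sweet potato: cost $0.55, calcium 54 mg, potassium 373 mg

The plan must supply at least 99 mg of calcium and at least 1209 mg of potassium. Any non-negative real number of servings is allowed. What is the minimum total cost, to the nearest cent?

A basic optimal solution has at most two foods positive. Try each food alone and each pair with both targets met exactly.
canned tuna only: max(99/18, 1209/243) = 5.5 servings → $7.42.
sweet potato only: max(99/54, 1209/373) = 3.241 servings → $1.78.
canned tuna + sweet potato with both tight: 4.426 servings and 0.3581 servings → $6.17.
The minimum over all feasible corners is $1.78.

$1.78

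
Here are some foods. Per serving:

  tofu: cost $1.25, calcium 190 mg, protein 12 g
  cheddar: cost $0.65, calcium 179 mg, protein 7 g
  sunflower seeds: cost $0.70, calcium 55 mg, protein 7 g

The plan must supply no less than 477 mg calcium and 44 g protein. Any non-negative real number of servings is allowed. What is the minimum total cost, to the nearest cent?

$4.09

tofu only: max(477/190, 44/12) = 3.667 servings → $4.58.
cheddar only: max(477/179, 44/7) = 6.286 servings → $4.09.
sunflower seeds only: max(477/55, 44/7) = 8.673 servings → $6.07.
tofu + cheddar: the both-tight solution has a negative serving — not a feasible corner.
tofu + sunflower seeds with both tight: 1.372 servings and 3.934 servings → $4.47.
cheddar + sunflower seeds with both tight: 1.059 servings and 5.227 servings → $4.35.
So the least-cost plan costs $4.09.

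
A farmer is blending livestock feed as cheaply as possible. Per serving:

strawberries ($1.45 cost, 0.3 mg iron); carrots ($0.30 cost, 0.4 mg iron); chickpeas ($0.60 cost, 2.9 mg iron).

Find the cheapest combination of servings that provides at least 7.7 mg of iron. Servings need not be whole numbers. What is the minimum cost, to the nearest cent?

$1.59

Cost per mg of iron: chickpeas $0.2069, carrots $0.7500, strawberries $4.8333.
With no serving limits, use only chickpeas: 7.7 mg / 2.9 mg = 2.655 servings × $0.60 = $1.59.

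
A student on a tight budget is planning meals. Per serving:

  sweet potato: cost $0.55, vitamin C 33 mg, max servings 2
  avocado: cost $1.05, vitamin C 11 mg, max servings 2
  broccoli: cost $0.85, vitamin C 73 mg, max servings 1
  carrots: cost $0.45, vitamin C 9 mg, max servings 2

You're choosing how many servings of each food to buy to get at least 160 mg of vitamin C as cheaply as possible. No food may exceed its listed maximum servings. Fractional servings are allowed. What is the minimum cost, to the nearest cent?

$3.14

Cost per mg of vitamin C: broccoli $0.0116, sweet potato $0.0167, carrots $0.0500, avocado $0.0955.
Take 1 serving of broccoli: +73.0 mg vitamin C for $0.85 (total $0.85, still need 87.0 mg).
Take 2 servings of sweet potato: +66.0 mg vitamin C for $1.10 (total $1.95, still need 21.0 mg).
Take 2 servings of carrots: +18.0 mg vitamin C for $0.90 (total $2.85, still need 3.0 mg).
Take 0.2727 servings of avocado: +3.0 mg vitamin C for $0.29 (total $3.14, still need 0.0 mg).
Filling from the cheapest source first is optimal under one linear minimum: $3.14.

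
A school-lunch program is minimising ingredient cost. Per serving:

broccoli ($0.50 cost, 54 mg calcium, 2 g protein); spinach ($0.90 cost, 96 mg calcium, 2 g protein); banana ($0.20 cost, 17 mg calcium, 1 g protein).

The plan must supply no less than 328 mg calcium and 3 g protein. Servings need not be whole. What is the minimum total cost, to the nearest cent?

$3.04

Minimising a linear cost over {calcium ≥ 328, protein ≥ 3, servings ≥ 0} — the optimum is at a vertex, using one or two foods.
broccoli only: max(328/54, 3/2) = 6.074 servings → $3.04.
spinach only: max(328/96, 3/2) = 3.417 servings → $3.08.
banana only: max(328/17, 3/1) = 19.29 servings → $3.86.
broccoli + spinach: the both-tight solution has a negative serving — not a feasible corner.
broccoli + banana with both targets exact would need a negative amount; discard.
spinach + banana: intersection lies outside the first quadrant.
So the least-cost plan costs $3.04.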